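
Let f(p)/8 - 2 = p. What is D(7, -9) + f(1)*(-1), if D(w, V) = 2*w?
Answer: -10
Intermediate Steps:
f(p) = 16 + 8*p
D(7, -9) + f(1)*(-1) = 2*7 + (16 + 8*1)*(-1) = 14 + (16 + 8)*(-1) = 14 + 24*(-1) = 14 - 24 = -10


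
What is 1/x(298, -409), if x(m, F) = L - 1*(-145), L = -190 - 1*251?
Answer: -1/296 ≈ -0.0033784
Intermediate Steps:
L = -441 (L = -190 - 251 = -441)
x(m, F) = -296 (x(m, F) = -441 - 1*(-145) = -441 + 145 = -296)
1/x(298, -409) = 1/(-296) = -1/296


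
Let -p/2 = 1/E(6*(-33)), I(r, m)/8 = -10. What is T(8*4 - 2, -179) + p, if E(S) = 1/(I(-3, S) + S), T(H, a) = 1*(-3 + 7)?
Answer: 560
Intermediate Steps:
I(r, m) = -80 (I(r, m) = 8*(-10) = -80)
T(H, a) = 4 (T(H, a) = 1*4 = 4)
E(S) = 1/(-80 + S)
p = 556 (p = -2/(1/(-80 + 6*(-33))) = -2/(1/(-80 - 198)) = -2/(1/(-278)) = -2/(-1/278) = -2*(-278) = 556)
T(8*4 - 2, -179) + p = 4 + 556 = 560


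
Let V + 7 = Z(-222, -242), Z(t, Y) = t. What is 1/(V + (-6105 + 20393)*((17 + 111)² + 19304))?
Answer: 1/509909915 ≈ 1.9611e-9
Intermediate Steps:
V = -229 (V = -7 - 222 = -229)
1/(V + (-6105 + 20393)*((17 + 111)² + 19304)) = 1/(-229 + (-6105 + 20393)*((17 + 111)² + 19304)) = 1/(-229 + 14288*(128² + 19304)) = 1/(-229 + 14288*(16384 + 19304)) = 1/(-229 + 14288*35688) = 1/(-229 + 509910144) = 1/509909915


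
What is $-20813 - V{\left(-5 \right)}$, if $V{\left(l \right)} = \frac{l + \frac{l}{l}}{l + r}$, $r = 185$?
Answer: $- \frac{936584}{45} \approx -20813.0$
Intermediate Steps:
$V{\left(l \right)} = \frac{1 + l}{185 + l}$ ($V{\left(l \right)} = \frac{l + \frac{l}{l}}{l + 185} = \frac{l + 1}{185 + l} = \frac{1 + l}{185 + l}$)
$-20813 - V{\left(-5 \right)} = -20813 - \frac{1 - 5}{185 - 5} = -20813 - \frac{1}{180} \left(-4\right) = -20813 - - \frac{1}{45} = -20813 + \frac{1}{45} = - \frac{936584}{45}$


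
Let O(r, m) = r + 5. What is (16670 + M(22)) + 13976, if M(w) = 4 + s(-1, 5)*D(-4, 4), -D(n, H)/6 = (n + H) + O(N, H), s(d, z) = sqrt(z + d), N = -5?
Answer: 30650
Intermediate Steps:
O(r, m) = 5 + r
s(d, z) = sqrt(d + z)
D(n, H) = -6*H - 6*n (D(n, H) = -6*((n + H) + (5 - 5)) = -6*((H + n) + 0) = -6*(H + n) = -6*H - 6*n)
M(w) = 4 (M(w) = 4 + sqrt(-1 + 5)*(-6*4 - 6*(-4)) = 4 + sqrt(4)*(-24 + 24) = 4 + 2*0 = 4 + 0 = 4)
(16670 + M(22)) + 13976 = (16670 + 4) + 13976 = 16674 + 13976 = 30650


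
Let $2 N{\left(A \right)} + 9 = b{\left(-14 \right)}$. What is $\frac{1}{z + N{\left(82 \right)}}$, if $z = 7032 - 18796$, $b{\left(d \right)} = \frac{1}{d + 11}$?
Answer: $- \frac{3}{35306} \approx -8.4971 \cdot 10^{-5}$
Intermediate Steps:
$b{\left(d \right)} = \frac{1}{11 + d}$
$N{\left(A \right)} = - \frac{14}{3}$ ($N{\left(A \right)} = - \frac{9}{2} + \frac{1}{2 \left(11 - 14\right)} = - \frac{9}{2} + \frac{1}{2 \left(-3\right)} = - \frac{9}{2} + \frac{1}{2} \left(- \frac{1}{3}\right) = - \frac{9}{2} - \frac{1}{6} = - \frac{14}{3}$)
$z = -11764$
$\frac{1}{z + N{\left(82 \right)}} = \frac{1}{-11764 - \frac{14}{3}} = \frac{1}{- \frac{35306}{3}} = - \frac{3}{35306}$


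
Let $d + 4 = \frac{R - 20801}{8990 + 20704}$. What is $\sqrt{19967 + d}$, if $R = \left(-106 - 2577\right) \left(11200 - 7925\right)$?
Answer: $\frac{4 \sqrt{5529500934}}{2121} \approx 140.24$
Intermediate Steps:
$R = -8786825$ ($R = \left(-2683\right) 3275 = -8786825$)
$d = - \frac{4463201}{14847}$ ($d = -4 + \frac{-8786825 - 20801}{8990 + 20704} = -4 - \frac{8807626}{29694} = -4 - \frac{4403813}{14847} = - \frac{4463201}{14847} \approx -300.61$)
$\sqrt{19967 + d} = \sqrt{19967 - \frac{4463201}{14847}} = \sqrt{\frac{291986848}{14847}} = \frac{4 \sqrt{5529500934}}{2121}$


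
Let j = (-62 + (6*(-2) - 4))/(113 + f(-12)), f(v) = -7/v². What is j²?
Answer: 126157824/264550225 ≈ 0.47688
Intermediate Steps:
f(v) = -7/v²
j = -11232/16265 (j = (-62 + (6*(-2) - 4))/(113 - 7/(-12)²) = (-62 + (-12 - 4))/(113 - 7*1/144) = (-62 - 16)/(113 - 7/144) = -78/16265/144 = -78*144/16265 = -11232/16265 ≈ -0.69056)
j² = (-11232/16265)² = 126157824/264550225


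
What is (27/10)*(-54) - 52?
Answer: -989/5 ≈ -197.80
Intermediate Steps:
(27/10)*(-54) - 52 = -729/5 - 52 = -989/5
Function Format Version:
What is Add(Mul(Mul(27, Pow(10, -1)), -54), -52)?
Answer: Rational(-989, 5) ≈ -197.80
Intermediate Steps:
Add(Mul(Mul(27, Pow(10, -1)), -54), -52) = Add(Mul(Mul(27, Rational(1, 10)), -54), -52) = Add(Mul(Rational(27, 10), -54), -52) = Add(Rational(-729, 5), -52) = Rational(-989, 5)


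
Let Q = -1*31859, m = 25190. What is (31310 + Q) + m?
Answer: 24641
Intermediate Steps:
Q = -31859
(31310 + Q) + m = (31310 - 31859) + 25190 = -549 + 25190 = 24641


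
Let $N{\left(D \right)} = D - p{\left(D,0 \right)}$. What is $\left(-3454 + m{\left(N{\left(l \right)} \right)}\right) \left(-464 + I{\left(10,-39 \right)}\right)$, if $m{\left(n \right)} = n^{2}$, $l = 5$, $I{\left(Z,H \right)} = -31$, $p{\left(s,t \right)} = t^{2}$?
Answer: $1697355$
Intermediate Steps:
$N{\left(D \right)} = D$ ($N{\left(D \right)} = D - 0^{2} = D - 0 = D + 0 = D$)
$\left(-3454 + m{\left(N{\left(l \right)} \right)}\right) \left(-464 + I{\left(10,-39 \right)}\right) = \left(-3454 + 5^{2}\right) \left(-464 - 31\right) = \left(-3454 + 25\right) \left(-495\right) = \left(-3429\right) \left(-495\right) = 1697355$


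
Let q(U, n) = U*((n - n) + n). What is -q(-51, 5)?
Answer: 255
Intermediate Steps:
q(U, n) = U*n (q(U, n) = U*(0 + n) = U*n)
-q(-51, 5) = -(-51)*5 = -1*(-255) = 255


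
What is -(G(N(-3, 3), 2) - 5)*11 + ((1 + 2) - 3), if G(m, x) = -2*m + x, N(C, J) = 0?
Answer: 33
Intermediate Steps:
G(m, x) = x - 2*m
-(G(N(-3, 3), 2) - 5)*11 + ((1 + 2) - 3) = -((2 - 2*0) - 5)*11 + ((1 + 2) - 3) = -((2 + 0) - 5)*11 + (3 - 3) = -(2 - 5)*11 + 0 = -1*(-3)*11 + 0 = 3*11 + 0 = 33 + 0 = 33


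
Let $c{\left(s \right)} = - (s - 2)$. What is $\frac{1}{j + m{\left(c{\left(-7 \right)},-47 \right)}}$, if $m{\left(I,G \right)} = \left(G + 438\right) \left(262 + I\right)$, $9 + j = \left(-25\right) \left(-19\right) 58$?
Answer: $\frac{1}{133502} \approx 7.4905 \cdot 10^{-6}$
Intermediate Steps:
$c{\left(s \right)} = 2 - s$ ($c{\left(s \right)} = - (-2 + s) = 2 - s$)
$j = 27541$ ($j = -9 + \left(-25\right) \left(-19\right) 58 = -9 + 475 \cdot 58 = -9 + 27550 = 27541$)
$m{\left(I,G \right)} = \left(262 + I\right) \left(438 + G\right)$ ($m{\left(I,G \right)} = \left(438 + G\right) \left(262 + I\right) = \left(262 + I\right) \left(438 + G\right)$)
$\frac{1}{j + m{\left(c{\left(-7 \right)},-47 \right)}} = \frac{1}{27541 + \left(114756 + 262 \left(-47\right) + 438 \left(2 - -7\right) - 47 \left(2 - -7\right)\right)} = \frac{1}{27541 + \left(114756 - 12314 + 438 \left(2 + 7\right) - 47 \left(2 + 7\right)\right)} = \frac{1}{27541 + \left(114756 - 12314 + 438 \cdot 9 - 423\right)} = \frac{1}{27541 + \left(114756 - 12314 + 3942 - 423\right)} = \frac{1}{27541 + 105961} = \frac{1}{133502}$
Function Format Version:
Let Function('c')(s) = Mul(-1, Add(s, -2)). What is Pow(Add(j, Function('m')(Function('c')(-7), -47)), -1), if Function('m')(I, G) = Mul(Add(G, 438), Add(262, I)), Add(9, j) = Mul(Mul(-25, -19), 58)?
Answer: Rational(1, 133502) ≈ 7.4905e-6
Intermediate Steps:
Function('c')(s) = Add(2, Mul(-1, s)) (Function('c')(s) = Mul(-1, Add(-2, s)) = Add(2, Mul(-1, s)))
j = 27541 (j = Add(-9, Mul(Mul(-25, -19), 58)) = Add(-9, Mul(475, 58)) = Add(-9, 27550) = 27541)
Function('m')(I, G) = Mul(Add(262, I), Add(438, G)) (Function('m')(I, G) = Mul(Add(438, G), Add(262, I)) = Mul(Add(262, I), Add(438, G)))
Pow(Add(j, Function('m')(Function('c')(-7), -47)), -1) = Pow(Add(27541, Add(114756, Mul(262, -47), Mul(438, Add(2, Mul(-1, -7))), Mul(-47, Add(2, Mul(-1, -7))))), -1) = Pow(Add(27541, Add(114756, -12314, Mul(438, Add(2, 7)), Mul(-47, Add(2, 7)))), -1) = Pow(Add(27541, Add(114756, -12314, Mul(438, 9), Mul(-47, 9))), -1) = Pow(Add(27541, Add(114756, -12314, 3942, -423)), -1) = Pow(Add(27541, 105961), -1) = Pow(133502, -1) = Rational(1, 133502)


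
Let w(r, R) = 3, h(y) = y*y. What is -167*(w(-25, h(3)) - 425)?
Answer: 70474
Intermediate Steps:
h(y) = y**2
-167*(w(-25, h(3)) - 425) = -167*(3 - 425) = -167*(-422) = 70474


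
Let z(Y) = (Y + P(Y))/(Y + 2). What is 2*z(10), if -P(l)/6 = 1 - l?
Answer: 32/3 ≈ 10.667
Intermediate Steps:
P(l) = -6 + 6*l (P(l) = -6*(1 - l) = -6 + 6*l)
z(Y) = (-6 + 7*Y)/(2 + Y) (z(Y) = (Y + (-6 + 6*Y))/(Y + 2) = (-6 + 7*Y)/(2 + Y))
2*z(10) = 2*((-6 + 7*10)/(2 + 10)) = 2*((-6 + 70)/12) = 2*((1/12)*64) = 2*(16/3) = 32/3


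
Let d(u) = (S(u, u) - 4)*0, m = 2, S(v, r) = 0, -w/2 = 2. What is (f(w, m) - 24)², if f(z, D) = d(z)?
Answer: 576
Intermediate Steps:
w = -4 (w = -2*2 = -4)
d(u) = 0 (d(u) = (0 - 4)*0 = -4*0 = 0)
f(z, D) = 0
(f(w, m) - 24)² = (0 - 24)² = (-24)² = 576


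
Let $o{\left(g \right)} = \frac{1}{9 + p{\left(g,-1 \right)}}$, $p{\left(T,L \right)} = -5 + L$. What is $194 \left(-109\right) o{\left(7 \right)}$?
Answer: $- \frac{21146}{3} \approx -7048.7$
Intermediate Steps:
$o{\left(g \right)} = \frac{1}{3}$ ($o{\left(g \right)} = \frac{1}{9 - 6} = \frac{1}{3}$)
$194 \left(-109\right) o{\left(7 \right)} = 194 \left(-109\right) \frac{1}{3} = \left(-21146\right) \frac{1}{3} = - \frac{21146}{3}$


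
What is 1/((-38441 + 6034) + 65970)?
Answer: 1/33563 ≈ 2.9795e-5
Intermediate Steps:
1/((-38441 + 6034) + 65970) = 1/(-32407 + 65970) = 1/33563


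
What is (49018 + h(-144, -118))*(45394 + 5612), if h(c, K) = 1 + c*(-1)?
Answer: 2507607978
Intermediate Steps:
h(c, K) = 1 - c
(49018 + h(-144, -118))*(45394 + 5612) = (49018 + (1 - 1*(-144)))*(45394 + 5612) = (49018 + (1 + 144))*51006 = (49018 + 145)*51006 = 49163*51006 = 2507607978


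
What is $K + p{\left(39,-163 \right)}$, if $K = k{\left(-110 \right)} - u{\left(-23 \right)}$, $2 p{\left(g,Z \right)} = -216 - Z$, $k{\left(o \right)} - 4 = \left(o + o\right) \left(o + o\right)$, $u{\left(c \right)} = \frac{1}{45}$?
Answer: $\frac{4353973}{90} \approx 48378.0$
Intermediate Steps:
$u{\left(c \right)} = \frac{1}{45}$
$k{\left(o \right)} = 4 + 4 o^{2}$ ($k{\left(o \right)} = 4 + \left(o + o\right) \left(o + o\right) = 4 + 2 o 2 o = 4 + 4 o^{2}$)
$p{\left(g,Z \right)} = -108 - \frac{Z}{2}$ ($p{\left(g,Z \right)} = \frac{-216 - Z}{2} = -108 - \frac{Z}{2}$)
$K = \frac{2178179}{45}$ ($K = \left(4 + 4 \left(-110\right)^{2}\right) - \frac{1}{45} = \left(4 + 4 \cdot 12100\right) - \frac{1}{45} = \left(4 + 48400\right) - \frac{1}{45} = 48404 - \frac{1}{45} = \frac{2178179}{45} \approx 48404.0$)
$K + p{\left(39,-163 \right)} = \frac{2178179}{45} - \frac{53}{2} = \frac{4353973}{90}$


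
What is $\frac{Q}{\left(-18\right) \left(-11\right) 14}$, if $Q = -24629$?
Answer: $- \frac{2239}{252} \approx -8.8849$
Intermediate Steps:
$\frac{Q}{\left(-18\right) \left(-11\right) 14} = - \frac{24629}{\left(-18\right) \left(-11\right) 14} = - \frac{24629}{198 \cdot 14} = - \frac{24629}{2772} = \left(-24629\right) \frac{1}{2772} = - \frac{2239}{252}$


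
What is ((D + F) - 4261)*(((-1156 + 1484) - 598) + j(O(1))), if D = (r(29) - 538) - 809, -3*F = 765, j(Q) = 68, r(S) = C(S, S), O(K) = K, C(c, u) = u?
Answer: 1178468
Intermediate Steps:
r(S) = S
F = -255 (F = -1/3*765 = -255)
D = -1318 (D = (29 - 538) - 809 = -509 - 809 = -1318)
((D + F) - 4261)*(((-1156 + 1484) - 598) + j(O(1))) = ((-1318 - 255) - 4261)*(((-1156 + 1484) - 598) + 68) = (-1573 - 4261)*((328 - 598) + 68) = -5834*(-270 + 68) = -5834*(-202) = 1178468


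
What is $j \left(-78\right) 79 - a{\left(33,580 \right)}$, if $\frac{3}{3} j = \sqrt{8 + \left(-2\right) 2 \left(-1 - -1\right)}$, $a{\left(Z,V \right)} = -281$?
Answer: $281 - 12324 \sqrt{2} \approx -17148.0$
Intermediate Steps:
$j = 2 \sqrt{2}$ ($j = \sqrt{8 + \left(-2\right) 2 \left(-1 - -1\right)} = \sqrt{8 - 4 \left(-1 + 1\right)} = \sqrt{8 - 0} = \sqrt{8 + 0} = \sqrt{8} = 2 \sqrt{2} \approx 2.8284$)
$j \left(-78\right) 79 - a{\left(33,580 \right)} = 2 \sqrt{2} \left(-78\right) 79 - -281 = - 156 \sqrt{2} \cdot 79 + 281 = - 12324 \sqrt{2} + 281 = 281 - 12324 \sqrt{2}$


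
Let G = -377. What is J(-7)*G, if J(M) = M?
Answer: 2639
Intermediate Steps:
J(-7)*G = -7*(-377) = 2639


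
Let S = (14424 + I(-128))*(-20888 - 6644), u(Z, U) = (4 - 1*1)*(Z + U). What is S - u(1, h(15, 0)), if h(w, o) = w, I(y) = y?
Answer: -393597520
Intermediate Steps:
u(Z, U) = 3*U + 3*Z (u(Z, U) = (4 - 1)*(U + Z) = 3*(U + Z) = 3*U + 3*Z)
S = -393597472 (S = (14424 - 128)*(-20888 - 6644) = 14296*(-27532) = -393597472)
S - u(1, h(15, 0)) = -393597472 - (3*15 + 3*1) = -393597472 - (45 + 3) = -393597472 - 1*48 = -393597472 - 48 = -393597520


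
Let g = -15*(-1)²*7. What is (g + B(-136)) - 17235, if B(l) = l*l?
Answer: 1156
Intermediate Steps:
B(l) = l²
g = -105 (g = -15*1*7 = -15*7 = -105)
(g + B(-136)) - 17235 = (-105 + (-136)²) - 17235 = (-105 + 18496) - 17235 = 18391 - 17235 = 1156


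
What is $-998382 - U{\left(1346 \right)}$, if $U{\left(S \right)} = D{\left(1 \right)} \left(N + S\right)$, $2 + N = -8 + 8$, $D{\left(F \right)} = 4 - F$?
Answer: $-1002414$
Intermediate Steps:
$N = -2$ ($N = -2 + \left(-8 + 8\right) = -2 + 0 = -2$)
$U{\left(S \right)} = -6 + 3 S$ ($U{\left(S \right)} = \left(4 - 1\right) \left(-2 + S\right) = 3 \left(-2 + S\right) = -6 + 3 S$)
$-998382 - U{\left(1346 \right)} = -998382 - \left(-6 + 3 \cdot 1346\right) = -998382 - \left(-6 + 4038\right) = -998382 - 4032 = -1002414$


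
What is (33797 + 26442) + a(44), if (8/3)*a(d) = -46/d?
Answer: 10601995/176 ≈ 60239.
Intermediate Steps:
a(d) = -69/(4*d) (a(d) = 3*(-46/d)/8 = -69/(4*d))
(33797 + 26442) + a(44) = (33797 + 26442) - 69/4/44 = 60239 - 69/4*1/44 = 60239 - 69/176 = 10601995/176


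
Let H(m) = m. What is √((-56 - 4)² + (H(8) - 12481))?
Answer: I*√8873 ≈ 94.197*I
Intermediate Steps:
√((-56 - 4)² + (H(8) - 12481)) = √((-56 - 4)² + (8 - 12481)) = √((-60)² - 12473) = √(3600 - 12473) = √(-8873) = I*√8873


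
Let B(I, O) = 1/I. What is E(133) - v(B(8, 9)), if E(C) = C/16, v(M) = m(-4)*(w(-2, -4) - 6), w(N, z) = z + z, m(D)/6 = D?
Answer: -5243/16 ≈ -327.69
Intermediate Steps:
m(D) = 6*D
w(N, z) = 2*z
v(M) = 336 (v(M) = (6*(-4))*(2*(-4) - 6) = -24*(-8 - 6) = -24*(-14) = 336)
E(C) = C/16 (E(C) = C*(1/16) = C/16)
E(133) - v(B(8, 9)) = (1/16)*133 - 1*336 = 133/16 - 336 = -5243/16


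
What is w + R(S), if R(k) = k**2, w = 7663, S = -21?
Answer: 8104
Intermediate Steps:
w + R(S) = 7663 + (-21)**2 = 7663 + 441 = 8104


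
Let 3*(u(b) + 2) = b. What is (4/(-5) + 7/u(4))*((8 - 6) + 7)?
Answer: -1017/10 ≈ -101.70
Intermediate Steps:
u(b) = -2 + b/3
(4/(-5) + 7/u(4))*((8 - 6) + 7) = (4/(-5) + 7/(-2 + (1/3)*4))*((8 - 6) + 7) = (4*(-1/5) + 7/(-2 + 4/3))*(2 + 7) = (-4/5 + 7/(-2/3))*9 = (-4/5 + 7*(-3/2))*9 = (-4/5 - 21/2)*9 = -113/10*9 = -1017/10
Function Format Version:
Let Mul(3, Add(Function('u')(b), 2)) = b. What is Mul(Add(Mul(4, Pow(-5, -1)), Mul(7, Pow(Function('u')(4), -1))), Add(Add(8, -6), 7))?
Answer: Rational(-1017, 10) ≈ -101.70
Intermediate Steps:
Function('u')(b) = Add(-2, Mul(Rational(1, 3), b))
Mul(Add(Mul(4, Pow(-5, -1)), Mul(7, Pow(Function('u')(4), -1))), Add(Add(8, -6), 7)) = Mul(Add(Mul(4, Pow(-5, -1)), Mul(7, Pow(Add(-2, Mul(Rational(1, 3), 4)), -1))), Add(Add(8, -6), 7)) = Mul(Add(Mul(4, Rational(-1, 5)), Mul(7, Pow(Add(-2, Rational(4, 3)), -1))), Add(2, 7)) = Mul(Add(Rational(-4, 5), Mul(7, Pow(Rational(-2, 3), -1))), 9) = Mul(Add(Rational(-4, 5), Mul(7, Rational(-3, 2))), 9) = Mul(Add(Rational(-4, 5), Rational(-21, 2)), 9) = Mul(Rational(-113, 10), 9) = Rational(-1017, 10)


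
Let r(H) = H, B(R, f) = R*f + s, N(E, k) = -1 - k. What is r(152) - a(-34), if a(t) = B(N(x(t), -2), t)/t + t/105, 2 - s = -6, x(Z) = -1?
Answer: 270533/1785 ≈ 151.56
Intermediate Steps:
s = 8 (s = 2 - 1*(-6) = 2 + 6 = 8)
B(R, f) = 8 + R*f (B(R, f) = R*f + 8 = 8 + R*f)
a(t) = t/105 + (8 + t)/t (a(t) = (8 + (-1 - 1*(-2))*t)/t + t/105 = (8 + (-1 + 2)*t)/t + t*(1/105) = (8 + 1*t)/t + t/105 = (8 + t)/t + t/105 = t/105 + (8 + t)/t)
r(152) - a(-34) = 152 - (1 + 8/(-34) + (1/105)*(-34)) = 152 - (1 + 8*(-1/34) - 34/105) = 152 - (1 - 4/17 - 34/105) = 152 - 1*787/1785 = 152 - 787/1785 = 270533/1785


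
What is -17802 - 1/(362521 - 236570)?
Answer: -2242179703/125951 ≈ -17802.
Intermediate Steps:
-17802 - 1/(362521 - 236570) = -17802 - 1/125951 = -2242179703/125951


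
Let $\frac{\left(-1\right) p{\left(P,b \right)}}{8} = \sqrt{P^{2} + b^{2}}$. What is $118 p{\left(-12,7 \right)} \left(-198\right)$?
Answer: $186912 \sqrt{193} \approx 2.5967 \cdot 10^{6}$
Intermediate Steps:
$p{\left(P,b \right)} = - 8 \sqrt{P^{2} + b^{2}}$
$118 p{\left(-12,7 \right)} \left(-198\right) = 118 \left(- 8 \sqrt{\left(-12\right)^{2} + 7^{2}}\right) \left(-198\right) = 118 \left(- 8 \sqrt{144 + 49}\right) \left(-198\right) = 118 \left(- 8 \sqrt{193}\right) \left(-198\right) = - 944 \sqrt{193} \left(-198\right) = 186912 \sqrt{193}$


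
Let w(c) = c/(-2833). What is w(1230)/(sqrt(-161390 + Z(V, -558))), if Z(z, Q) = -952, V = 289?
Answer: 205*I*sqrt(18038)/25550827 ≈ 0.0010776*I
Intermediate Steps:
w(c) = -c/2833 (w(c) = c*(-1/2833) = -c/2833)
w(1230)/(sqrt(-161390 + Z(V, -558))) = (-1/2833*1230)/(sqrt(-161390 - 952)) = -1230*(-I*sqrt(18038)/54114)/2833 = -(-205)*I*sqrt(18038)/25550827 = 205*I*sqrt(18038)/25550827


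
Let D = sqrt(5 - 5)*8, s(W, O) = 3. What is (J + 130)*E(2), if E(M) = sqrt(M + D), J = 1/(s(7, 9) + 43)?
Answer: 5981*sqrt(2)/46 ≈ 183.88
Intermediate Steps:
J = 1/46 (J = 1/(3 + 43) = 1/46 ≈ 0.021739)
D = 0 (D = sqrt(0)*8 = 0*8 = 0)
E(M) = sqrt(M) (E(M) = sqrt(M + 0) = sqrt(M))
(J + 130)*E(2) = (1/46 + 130)*sqrt(2) = 5981*sqrt(2)/46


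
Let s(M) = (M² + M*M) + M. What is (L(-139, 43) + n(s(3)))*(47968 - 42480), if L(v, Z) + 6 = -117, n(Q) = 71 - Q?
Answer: -400624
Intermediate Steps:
s(M) = M + 2*M² (s(M) = (M² + M²) + M = 2*M² + M = M + 2*M²)
L(v, Z) = -123 (L(v, Z) = -6 - 117 = -123)
(L(-139, 43) + n(s(3)))*(47968 - 42480) = (-123 + (71 - 3*(1 + 2*3)))*(47968 - 42480) = (-123 + (71 - 3*(1 + 6)))*5488 = (-123 + (71 - 3*7))*5488 = (-123 + (71 - 1*21))*5488 = (-123 + (71 - 21))*5488 = (-123 + 50)*5488 = -73*5488 = -400624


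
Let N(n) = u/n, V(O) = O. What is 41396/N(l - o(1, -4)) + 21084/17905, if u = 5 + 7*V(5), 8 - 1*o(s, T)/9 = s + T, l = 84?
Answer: -555854367/35810 ≈ -15522.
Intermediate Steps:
o(s, T) = 72 - 9*T - 9*s (o(s, T) = 72 - 9*(s + T) = 72 - 9*(T + s) = 72 + (-9*T - 9*s) = 72 - 9*T - 9*s)
u = 40 (u = 5 + 7*5 = 5 + 35 = 40)
N(n) = 40/n
41396/N(l - o(1, -4)) + 21084/17905 = 41396/((40/(84 - (72 - 9*(-4) - 9*1)))) + 21084/17905 = 41396/((40/(84 - (72 + 36 - 9)))) + 21084*(1/17905) = 41396/((40/(84 - 1*99))) + 21084/17905 = 41396/((40/(84 - 99))) + 21084/17905 = 41396/((40/(-15))) + 21084/17905 = 41396/((40*(-1/15))) + 21084/17905 = 41396/(-8/3) + 21084/17905 = 41396*(-3/8) + 21084/17905 = -31047/2 + 21084/17905 = -555854367/35810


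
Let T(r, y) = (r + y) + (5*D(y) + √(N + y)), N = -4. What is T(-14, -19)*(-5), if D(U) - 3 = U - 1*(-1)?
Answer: 540 - 5*I*√23 ≈ 540.0 - 23.979*I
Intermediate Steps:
D(U) = 4 + U (D(U) = 3 + (U - 1*(-1)) = 3 + (U + 1) = 3 + (1 + U) = 4 + U)
T(r, y) = 20 + r + √(-4 + y) + 6*y (T(r, y) = (r + y) + (5*(4 + y) + √(-4 + y)) = (r + y) + ((20 + 5*y) + √(-4 + y)) = (r + y) + (20 + √(-4 + y) + 5*y) = 20 + r + √(-4 + y) + 6*y)
T(-14, -19)*(-5) = (20 - 14 + √(-4 - 19) + 6*(-19))*(-5) = (20 - 14 + √(-23) - 114)*(-5) = (20 - 14 + I*√23 - 114)*(-5) = (-108 + I*√23)*(-5) = 540 - 5*I*√23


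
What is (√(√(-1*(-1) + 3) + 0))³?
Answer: 2*√2 ≈ 2.8284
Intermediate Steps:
(√(√(-1*(-1) + 3) + 0))³ = (√(√(1 + 3) + 0))³ = (√(√4 + 0))³ = (√(2 + 0))³ = (√2)³ = 2*√2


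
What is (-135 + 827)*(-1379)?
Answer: -954268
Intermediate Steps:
(-135 + 827)*(-1379) = 692*(-1379) = -954268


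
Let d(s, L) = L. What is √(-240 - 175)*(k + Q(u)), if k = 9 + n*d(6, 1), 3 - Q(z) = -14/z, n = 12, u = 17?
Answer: 422*I*√415/17 ≈ 505.69*I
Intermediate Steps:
Q(z) = 3 + 14/z (Q(z) = 3 - (-14)/z = 3 + 14/z)
k = 21 (k = 9 + 12*1 = 9 + 12 = 21)
√(-240 - 175)*(k + Q(u)) = √(-240 - 175)*(21 + (3 + 14/17)) = √(-415)*(21 + (3 + 14*(1/17))) = (I*√415)*(21 + (3 + 14/17)) = (I*√415)*(21 + 65/17) = (I*√415)*(422/17) = 422*I*√415/17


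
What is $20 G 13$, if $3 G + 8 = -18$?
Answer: $- \frac{6760}{3} \approx -2253.3$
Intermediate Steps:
$G = - \frac{26}{3}$ ($G = - \frac{8}{3} + \frac{1}{3} \left(-18\right) = - \frac{8}{3} - 6 = - \frac{26}{3} \approx -8.6667$)
$20 G 13 = 20 \left(- \frac{26}{3}\right) 13 = \left(- \frac{520}{3}\right) 13 = - \frac{6760}{3}$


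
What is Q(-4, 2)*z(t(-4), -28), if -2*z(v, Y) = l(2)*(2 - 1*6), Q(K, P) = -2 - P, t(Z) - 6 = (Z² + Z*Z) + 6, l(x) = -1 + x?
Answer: -8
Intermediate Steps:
t(Z) = 12 + 2*Z² (t(Z) = 6 + ((Z² + Z*Z) + 6) = 6 + ((Z² + Z²) + 6) = 6 + (2*Z² + 6) = 6 + (6 + 2*Z²) = 12 + 2*Z²)
z(v, Y) = 2 (z(v, Y) = -(-1 + 2)*(2 - 1*6)/2 = -(2 - 6)/2 = -(-4)/2 = -½*(-4) = 2)
Q(-4, 2)*z(t(-4), -28) = (-2 - 1*2)*2 = (-2 - 2)*2 = -4*2 = -8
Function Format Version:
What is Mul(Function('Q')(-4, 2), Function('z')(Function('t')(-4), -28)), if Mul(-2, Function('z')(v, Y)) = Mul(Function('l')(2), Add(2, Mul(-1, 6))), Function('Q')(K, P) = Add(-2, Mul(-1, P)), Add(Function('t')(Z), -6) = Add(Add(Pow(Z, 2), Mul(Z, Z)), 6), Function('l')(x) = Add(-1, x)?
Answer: -8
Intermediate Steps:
Function('t')(Z) = Add(12, Mul(2, Pow(Z, 2))) (Function('t')(Z) = Add(6, Add(Add(Pow(Z, 2), Mul(Z, Z)), 6)) = Add(6, Add(Add(Pow(Z, 2), Pow(Z, 2)), 6)) = Add(6, Add(Mul(2, Pow(Z, 2)), 6)) = Add(6, Add(6, Mul(2, Pow(Z, 2)))) = Add(12, Mul(2, Pow(Z, 2))))
Function('z')(v, Y) = 2 (Function('z')(v, Y) = Mul(Rational(-1, 2), Mul(Add(-1, 2), Add(2, Mul(-1, 6)))) = Mul(Rational(-1, 2), Mul(1, Add(2, -6))) = Mul(Rational(-1, 2), Mul(1, -4)) = Mul(Rational(-1, 2), -4) = 2)
Mul(Function('Q')(-4, 2), Function('z')(Function('t')(-4), -28)) = Mul(Add(-2, Mul(-1, 2)), 2) = Mul(Add(-2, -2), 2) = Mul(-4, 2) = -8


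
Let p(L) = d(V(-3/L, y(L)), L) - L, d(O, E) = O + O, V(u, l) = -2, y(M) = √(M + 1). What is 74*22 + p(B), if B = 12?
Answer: 1612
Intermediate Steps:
y(M) = √(1 + M)
d(O, E) = 2*O
p(L) = -4 - L (p(L) = 2*(-2) - L = -4 - L)
74*22 + p(B) = 74*22 + (-4 - 1*12) = 1628 + (-4 - 12) = 1628 - 16 = 1612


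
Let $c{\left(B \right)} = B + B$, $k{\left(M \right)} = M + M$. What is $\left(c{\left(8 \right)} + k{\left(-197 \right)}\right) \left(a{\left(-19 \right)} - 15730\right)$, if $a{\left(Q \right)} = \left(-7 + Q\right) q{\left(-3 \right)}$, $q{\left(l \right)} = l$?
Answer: $5916456$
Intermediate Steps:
$k{\left(M \right)} = 2 M$
$c{\left(B \right)} = 2 B$
$a{\left(Q \right)} = 21 - 3 Q$ ($a{\left(Q \right)} = \left(-7 + Q\right) \left(-3\right) = 21 - 3 Q$)
$\left(c{\left(8 \right)} + k{\left(-197 \right)}\right) \left(a{\left(-19 \right)} - 15730\right) = \left(2 \cdot 8 + 2 \left(-197\right)\right) \left(\left(21 - -57\right) - 15730\right) = \left(16 - 394\right) \left(\left(21 + 57\right) - 15730\right) = - 378 \left(78 - 15730\right) = \left(-378\right) \left(-15652\right) = 5916456$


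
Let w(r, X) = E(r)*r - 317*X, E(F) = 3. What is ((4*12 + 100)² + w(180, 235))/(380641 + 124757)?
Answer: -52051/505398 ≈ -0.10299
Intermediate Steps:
w(r, X) = -317*X + 3*r (w(r, X) = 3*r - 317*X = -317*X + 3*r)
((4*12 + 100)² + w(180, 235))/(380641 + 124757) = ((4*12 + 100)² + (-317*235 + 3*180))/(380641 + 124757) = ((48 + 100)² + (-74495 + 540))/505398 = (148² - 73955)*(1/505398) = (21904 - 73955)*(1/505398) = -52051*1/505398 = -52051/505398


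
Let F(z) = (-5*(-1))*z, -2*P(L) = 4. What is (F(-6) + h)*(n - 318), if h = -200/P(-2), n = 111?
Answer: -14490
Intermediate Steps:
P(L) = -2 (P(L) = -1/2*4 = -2)
F(z) = 5*z
h = 100 (h = -200/(-2) = -200*(-1/2) = 100)
(F(-6) + h)*(n - 318) = (5*(-6) + 100)*(111 - 318) = (-30 + 100)*(-207) = 70*(-207) = -14490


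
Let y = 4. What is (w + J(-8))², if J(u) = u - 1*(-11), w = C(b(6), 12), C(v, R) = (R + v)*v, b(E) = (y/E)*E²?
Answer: 751689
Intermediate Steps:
b(E) = 4*E (b(E) = (4/E)*E² = 4*E)
C(v, R) = v*(R + v)
w = 864 (w = (4*6)*(12 + 4*6) = 24*(12 + 24) = 24*36 = 864)
J(u) = 11 + u (J(u) = u + 11 = 11 + u)
(w + J(-8))² = (864 + (11 - 8))² = (864 + 3)² = 867² = 751689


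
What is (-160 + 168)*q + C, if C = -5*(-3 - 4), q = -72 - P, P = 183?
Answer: -2005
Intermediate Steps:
q = -255 (q = -72 - 1*183 = -72 - 183 = -255)
C = 35 (C = -5*(-7) = 35)
(-160 + 168)*q + C = (-160 + 168)*(-255) + 35 = 8*(-255) + 35 = -2040 + 35 = -2005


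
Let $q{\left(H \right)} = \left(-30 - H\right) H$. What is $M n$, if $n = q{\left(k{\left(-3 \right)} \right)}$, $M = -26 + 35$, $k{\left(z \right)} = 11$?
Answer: $-4059$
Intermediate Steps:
$M = 9$
$q{\left(H \right)} = H \left(-30 - H\right)$
$n = -451$ ($n = \left(-1\right) 11 \left(30 + 11\right) = \left(-1\right) 11 \cdot 41 = -451$)
$M n = 9 \left(-451\right) = -4059$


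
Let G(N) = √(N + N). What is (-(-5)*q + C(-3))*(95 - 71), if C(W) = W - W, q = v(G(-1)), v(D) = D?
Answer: 120*I*√2 ≈ 169.71*I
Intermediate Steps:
G(N) = √2*√N (G(N) = √(2*N) = √2*√N)
q = I*√2 (q = √2*√(-1) = √2*I = I*√2 ≈ 1.4142*I)
C(W) = 0
(-(-5)*q + C(-3))*(95 - 71) = (-(-5)*I*√2 + 0)*(95 - 71) = (-(-5)*I*√2 + 0)*24 = (5*I*√2 + 0)*24 = (5*I*√2)*24 = 120*I*√2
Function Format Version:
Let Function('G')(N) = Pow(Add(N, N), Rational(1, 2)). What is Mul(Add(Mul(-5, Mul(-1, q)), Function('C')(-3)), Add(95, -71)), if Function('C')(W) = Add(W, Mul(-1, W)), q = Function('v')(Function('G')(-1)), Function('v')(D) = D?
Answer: Mul(120, I, Pow(2, Rational(1, 2))) ≈ Mul(169.71, I)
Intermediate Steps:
Function('G')(N) = Mul(Pow(2, Rational(1, 2)), Pow(N, Rational(1, 2))) (Function('G')(N) = Pow(Mul(2, N), Rational(1, 2)) = Mul(Pow(2, Rational(1, 2)), Pow(N, Rational(1, 2))))
q = Mul(I, Pow(2, Rational(1, 2))) (q = Mul(Pow(2, Rational(1, 2)), Pow(-1, Rational(1, 2))) = Mul(Pow(2, Rational(1, 2)), I) = Mul(I, Pow(2, Rational(1, 2))) ≈ Mul(1.4142, I))
Function('C')(W) = 0
Mul(Add(Mul(-5, Mul(-1, q)), Function('C')(-3)), Add(95, -71)) = Mul(Add(Mul(-5, Mul(-1, Mul(I, Pow(2, Rational(1, 2))))), 0), Add(95, -71)) = Mul(Add(Mul(-5, Mul(-1, I, Pow(2, Rational(1, 2)))), 0), 24) = Mul(Add(Mul(5, I, Pow(2, Rational(1, 2))), 0), 24) = Mul(Mul(5, I, Pow(2, Rational(1, 2))), 24) = Mul(120, I, Pow(2, Rational(1, 2)))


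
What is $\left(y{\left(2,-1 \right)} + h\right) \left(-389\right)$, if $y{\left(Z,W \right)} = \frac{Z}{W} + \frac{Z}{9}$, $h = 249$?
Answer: $- \frac{865525}{9} \approx -96170.0$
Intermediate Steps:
$y{\left(Z,W \right)} = \frac{Z}{9} + \frac{Z}{W}$ ($y{\left(Z,W \right)} = \frac{Z}{W} + Z \frac{1}{9} = \frac{Z}{W} + \frac{Z}{9} = \frac{Z}{9} + \frac{Z}{W}$)
$\left(y{\left(2,-1 \right)} + h\right) \left(-389\right) = \left(\left(\frac{1}{9} \cdot 2 + \frac{2}{-1}\right) + 249\right) \left(-389\right) = \left(\left(\frac{2}{9} + 2 \left(-1\right)\right) + 249\right) \left(-389\right) = \left(\left(\frac{2}{9} - 2\right) + 249\right) \left(-389\right) = \left(- \frac{16}{9} + 249\right) \left(-389\right) = \frac{2225}{9} \left(-389\right) = - \frac{865525}{9}$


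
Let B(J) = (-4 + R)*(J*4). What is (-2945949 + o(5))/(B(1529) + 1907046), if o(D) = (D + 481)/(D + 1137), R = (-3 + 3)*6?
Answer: -841068318/537477161 ≈ -1.5648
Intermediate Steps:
R = 0 (R = 0*6 = 0)
o(D) = (481 + D)/(1137 + D)
B(J) = -16*J (B(J) = (-4 + 0)*(J*4) = -16*J)
(-2945949 + o(5))/(B(1529) + 1907046) = (-2945949 + (481 + 5)/(1137 + 5))/(-16*1529 + 1907046) = (-2945949 + 486/1142)/(-24464 + 1907046) = (-2945949 + (1/1142)*486)/1882582 = (-2945949 + 243/571)*(1/1882582) = -1682136636/571*1/1882582 = -841068318/537477161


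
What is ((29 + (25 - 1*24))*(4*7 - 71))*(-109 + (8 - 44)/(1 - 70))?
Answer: 3218550/23 ≈ 1.3994e+5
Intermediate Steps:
((29 + (25 - 1*24))*(4*7 - 71))*(-109 + (8 - 44)/(1 - 70)) = ((29 + (25 - 24))*(28 - 71))*(-109 - 36/(-69)) = ((29 + 1)*(-43))*(-109 - 36*(-1/69)) = (30*(-43))*(-109 + 12/23) = -1290*(-2495/23) = 3218550/23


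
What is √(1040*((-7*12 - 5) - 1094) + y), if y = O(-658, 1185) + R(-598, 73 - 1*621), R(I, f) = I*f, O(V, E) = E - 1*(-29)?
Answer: I*√901402 ≈ 949.42*I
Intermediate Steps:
O(V, E) = 29 + E (O(V, E) = E + 29 = 29 + E)
y = 328918 (y = (29 + 1185) - 598*(73 - 1*621) = 1214 - 598*(73 - 621) = 1214 - 598*(-548) = 1214 + 327704 = 328918)
√(1040*((-7*12 - 5) - 1094) + y) = √(1040*((-7*12 - 5) - 1094) + 328918) = √(1040*((-84 - 5) - 1094) + 328918) = √(1040*(-89 - 1094) + 328918) = √(1040*(-1183) + 328918) = √(-1230320 + 328918) = √(-901402) = I*√901402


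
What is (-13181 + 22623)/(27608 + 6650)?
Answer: 4721/17129 ≈ 0.27561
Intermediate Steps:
(-13181 + 22623)/(27608 + 6650) = 9442/34258 = 9442*(1/34258) = 4721/17129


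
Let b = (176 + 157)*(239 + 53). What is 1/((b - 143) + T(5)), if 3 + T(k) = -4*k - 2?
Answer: 1/97068 ≈ 1.0302e-5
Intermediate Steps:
T(k) = -5 - 4*k (T(k) = -3 + (-4*k - 2) = -3 + (-2 - 4*k) = -5 - 4*k)
b = 97236 (b = 333*292 = 97236)
1/((b - 143) + T(5)) = 1/((97236 - 143) + (-5 - 4*5)) = 1/(97093 + (-5 - 20)) = 1/(97093 - 25) = 1/97068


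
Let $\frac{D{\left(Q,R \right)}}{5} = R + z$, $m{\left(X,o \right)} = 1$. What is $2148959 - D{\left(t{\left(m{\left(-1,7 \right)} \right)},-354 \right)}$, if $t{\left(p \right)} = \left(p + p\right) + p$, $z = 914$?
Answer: $2146159$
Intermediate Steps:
$t{\left(p \right)} = 3 p$ ($t{\left(p \right)} = 2 p + p = 3 p$)
$D{\left(Q,R \right)} = 4570 + 5 R$ ($D{\left(Q,R \right)} = 5 \left(R + 914\right) = 5 \left(914 + R\right) = 4570 + 5 R$)
$2148959 - D{\left(t{\left(m{\left(-1,7 \right)} \right)},-354 \right)} = 2148959 - \left(4570 + 5 \left(-354\right)\right) = 2148959 - \left(4570 - 1770\right) = 2148959 - 2800 = 2146159$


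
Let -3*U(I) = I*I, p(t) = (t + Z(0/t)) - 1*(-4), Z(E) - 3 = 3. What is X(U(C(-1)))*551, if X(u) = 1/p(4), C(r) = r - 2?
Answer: 551/14 ≈ 39.357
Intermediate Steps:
Z(E) = 6 (Z(E) = 3 + 3 = 6)
C(r) = -2 + r
p(t) = 10 + t (p(t) = (t + 6) - 1*(-4) = (6 + t) + 4 = 10 + t)
U(I) = -I²/3 (U(I) = -I*I/3 = -I²/3)
X(u) = 1/14 (X(u) = 1/(10 + 4) = 1/14)
X(U(C(-1)))*551 = (1/14)*551 = 551/14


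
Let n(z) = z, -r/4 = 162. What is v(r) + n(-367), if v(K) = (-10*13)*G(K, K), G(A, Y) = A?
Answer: 83873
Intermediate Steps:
r = -648 (r = -4*162 = -648)
v(K) = -130*K (v(K) = (-10*13)*K = -130*K)
v(r) + n(-367) = -130*(-648) - 367 = 84240 - 367 = 83873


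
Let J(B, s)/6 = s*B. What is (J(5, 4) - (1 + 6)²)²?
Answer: 5041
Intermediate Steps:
J(B, s) = 6*B*s (J(B, s) = 6*(s*B) = 6*(B*s) = 6*B*s)
(J(5, 4) - (1 + 6)²)² = (6*5*4 - (1 + 6)²)² = (120 - 1*7²)² = (120 - 1*49)² = (120 - 49)² = 71² = 5041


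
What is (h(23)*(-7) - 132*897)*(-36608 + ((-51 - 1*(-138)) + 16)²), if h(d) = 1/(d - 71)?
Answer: 147762326615/48 ≈ 3.0784e+9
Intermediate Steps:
h(d) = 1/(-71 + d)
(h(23)*(-7) - 132*897)*(-36608 + ((-51 - 1*(-138)) + 16)²) = (-7/(-71 + 23) - 132*897)*(-36608 + ((-51 - 1*(-138)) + 16)²) = (-7/(-48) - 118404)*(-36608 + ((-51 + 138) + 16)²) = (-1/48*(-7) - 118404)*(-36608 + (87 + 16)²) = (7/48 - 118404)*(-36608 + 103²) = -5683385*(-36608 + 10609)/48 = -5683385/48*(-25999) = 147762326615/48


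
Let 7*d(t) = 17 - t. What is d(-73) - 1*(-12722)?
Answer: 89144/7 ≈ 12735.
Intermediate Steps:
d(t) = 17/7 - t/7 (d(t) = (17 - t)/7 = 17/7 - t/7)
d(-73) - 1*(-12722) = (17/7 - 1/7*(-73)) - 1*(-12722) = (17/7 + 73/7) + 12722 = 90/7 + 12722 = 89144/7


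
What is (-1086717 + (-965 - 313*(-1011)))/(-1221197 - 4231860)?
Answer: 771239/5453057 ≈ 0.14143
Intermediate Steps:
(-1086717 + (-965 - 313*(-1011)))/(-1221197 - 4231860) = (-1086717 + (-965 + 316443))/(-5453057) = (-1086717 + 315478)*(-1/5453057) = -771239*(-1/5453057) = 771239/5453057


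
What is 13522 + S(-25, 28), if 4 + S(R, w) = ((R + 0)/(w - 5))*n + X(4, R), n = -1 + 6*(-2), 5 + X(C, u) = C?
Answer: 311216/23 ≈ 13531.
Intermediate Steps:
X(C, u) = -5 + C
n = -13 (n = -1 - 12 = -13)
S(R, w) = -5 - 13*R/(-5 + w) (S(R, w) = -4 + (((R + 0)/(w - 5))*(-13) + (-5 + 4)) = -4 + ((R/(-5 + w))*(-13) - 1) = -4 + (-13*R/(-5 + w) - 1) = -4 + (-1 - 13*R/(-5 + w)) = -5 - 13*R/(-5 + w))
13522 + S(-25, 28) = 13522 + (25 - 13*(-25) - 5*28)/(-5 + 28) = 13522 + (25 + 325 - 140)/23 = 13522 + (1/23)*210 = 13522 + 210/23 = 311216/23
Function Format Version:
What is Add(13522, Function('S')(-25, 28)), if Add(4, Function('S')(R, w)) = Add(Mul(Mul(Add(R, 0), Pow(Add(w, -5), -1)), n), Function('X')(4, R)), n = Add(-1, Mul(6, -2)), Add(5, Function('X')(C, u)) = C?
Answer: Rational(311216, 23) ≈ 13531.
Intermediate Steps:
Function('X')(C, u) = Add(-5, C)
n = -13 (n = Add(-1, -12) = -13)
Function('S')(R, w) = Add(-5, Mul(-13, R, Pow(Add(-5, w), -1))) (Function('S')(R, w) = Add(-4, Add(Mul(Mul(Add(R, 0), Pow(Add(w, -5), -1)), -13), Add(-5, 4))) = Add(-4, Add(Mul(Mul(R, Pow(Add(-5, w), -1)), -13), -1)) = Add(-4, Add(Mul(-13, R, Pow(Add(-5, w), -1)), -1)) = Add(-4, Add(-1, Mul(-13, R, Pow(Add(-5, w), -1)))) = Add(-5, Mul(-13, R, Pow(Add(-5, w), -1))))
Add(13522, Function('S')(-25, 28)) = Add(13522, Mul(Pow(Add(-5, 28), -1), Add(25, Mul(-13, -25), Mul(-5, 28)))) = Add(13522, Mul(Pow(23, -1), Add(25, 325, -140))) = Add(13522, Mul(Rational(1, 23), 210)) = Add(13522, Rational(210, 23)) = Rational(311216, 23)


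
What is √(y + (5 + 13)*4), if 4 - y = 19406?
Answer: I*√19330 ≈ 139.03*I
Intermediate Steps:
y = -19402 (y = 4 - 1*19406 = 4 - 19406 = -19402)
√(y + (5 + 13)*4) = √(-19402 + (5 + 13)*4) = √(-19402 + 18*4) = √(-19402 + 72) = √(-19330) = I*√19330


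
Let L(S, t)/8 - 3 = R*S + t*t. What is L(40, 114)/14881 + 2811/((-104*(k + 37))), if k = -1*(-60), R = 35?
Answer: 1120226405/150119528 ≈ 7.4622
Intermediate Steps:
L(S, t) = 24 + 8*t² + 280*S (L(S, t) = 24 + 8*(35*S + t*t) = 24 + 8*(35*S + t²) = 24 + 8*(t² + 35*S) = 24 + (8*t² + 280*S) = 24 + 8*t² + 280*S)
k = 60
L(40, 114)/14881 + 2811/((-104*(k + 37))) = (24 + 8*114² + 280*40)/14881 + 2811/((-104*(60 + 37))) = (24 + 8*12996 + 11200)*(1/14881) + 2811/((-104*97)) = (24 + 103968 + 11200)*(1/14881) + 2811/(-10088) = 115192*(1/14881) + 2811*(-1/10088) = 115192/14881 - 2811/10088 = 1120226405/150119528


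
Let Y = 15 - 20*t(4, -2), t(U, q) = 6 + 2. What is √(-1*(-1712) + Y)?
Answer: √1567 ≈ 39.585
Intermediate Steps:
t(U, q) = 8
Y = -145 (Y = 15 - 20*8 = 15 - 160 = -145)
√(-1*(-1712) + Y) = √(-1*(-1712) - 145) = √(1712 - 145) = √1567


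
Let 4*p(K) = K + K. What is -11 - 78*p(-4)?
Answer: 145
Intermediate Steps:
p(K) = K/2 (p(K) = (K + K)/4 = (2*K)/4 = K/2)
-11 - 78*p(-4) = -11 - 39*(-4) = -11 - 78*(-2) = -11 + 156 = 145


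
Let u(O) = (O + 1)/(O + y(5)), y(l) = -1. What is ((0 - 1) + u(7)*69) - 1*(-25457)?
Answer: 25548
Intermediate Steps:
u(O) = (1 + O)/(-1 + O) (u(O) = (O + 1)/(O - 1) = (1 + O)/(-1 + O))
((0 - 1) + u(7)*69) - 1*(-25457) = ((0 - 1) + ((1 + 7)/(-1 + 7))*69) - 1*(-25457) = (-1 + (8/6)*69) + 25457 = (-1 + ((1/6)*8)*69) + 25457 = (-1 + (4/3)*69) + 25457 = (-1 + 92) + 25457 = 91 + 25457 = 25548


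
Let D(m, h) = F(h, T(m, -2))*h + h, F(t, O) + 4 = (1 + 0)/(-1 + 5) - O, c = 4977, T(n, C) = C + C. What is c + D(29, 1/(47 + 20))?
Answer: 1333841/268 ≈ 4977.0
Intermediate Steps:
T(n, C) = 2*C
F(t, O) = -15/4 - O (F(t, O) = -4 + ((1 + 0)/(-1 + 5) - O) = -4 + (1/4 - O) = -4 + (1*(¼) - O) = -4 + (¼ - O) = -15/4 - O)
D(m, h) = 5*h/4 (D(m, h) = (-15/4 - 2*(-2))*h + h = (-15/4 - 1*(-4))*h + h = (-15/4 + 4)*h + h = h/4 + h = 5*h/4)
c + D(29, 1/(47 + 20)) = 4977 + 5/(4*(47 + 20)) = 4977 + (5/4)/67 = 4977 + (5/4)*(1/67) = 4977 + 5/268 = 1333841/268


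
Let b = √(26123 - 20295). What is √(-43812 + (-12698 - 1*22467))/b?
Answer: I*√115069489/2914 ≈ 3.6812*I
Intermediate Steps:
b = 2*√1457 (b = √5828 = 2*√1457 ≈ 76.341)
√(-43812 + (-12698 - 1*22467))/b = √(-43812 + (-12698 - 1*22467))/((2*√1457)) = √(-43812 + (-12698 - 22467))*(√1457/2914) = √(-43812 - 35165)*(√1457/2914) = √(-78977)*(√1457/2914) = (I*√78977)*(√1457/2914) = I*√115069489/2914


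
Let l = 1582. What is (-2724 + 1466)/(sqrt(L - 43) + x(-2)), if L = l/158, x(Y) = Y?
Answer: 99382/1461 + 629*I*sqrt(205874)/1461 ≈ 68.023 + 195.34*I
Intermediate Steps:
L = 791/79 (L = 1582/158 = 1582*(1/158) = 791/79 ≈ 10.013)
(-2724 + 1466)/(sqrt(L - 43) + x(-2)) = (-2724 + 1466)/(sqrt(791/79 - 43) - 2) = -1258/(sqrt(-2606/79) - 2) = -1258/(I*sqrt(205874)/79 - 2) = -1258/(-2 + I*sqrt(205874)/79)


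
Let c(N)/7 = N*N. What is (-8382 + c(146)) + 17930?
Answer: 158760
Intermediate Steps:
c(N) = 7*N**2 (c(N) = 7*(N*N) = 7*N**2)
(-8382 + c(146)) + 17930 = (-8382 + 7*146**2) + 17930 = (-8382 + 7*21316) + 17930 = (-8382 + 149212) + 17930 = 140830 + 17930 = 158760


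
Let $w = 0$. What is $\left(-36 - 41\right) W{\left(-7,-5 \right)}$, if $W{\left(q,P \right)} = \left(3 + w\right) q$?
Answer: $1617$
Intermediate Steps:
$W{\left(q,P \right)} = 3 q$ ($W{\left(q,P \right)} = \left(3 + 0\right) q = 3 q$)
$\left(-36 - 41\right) W{\left(-7,-5 \right)} = \left(-36 - 41\right) 3 \left(-7\right) = \left(-77\right) \left(-21\right) = 1617$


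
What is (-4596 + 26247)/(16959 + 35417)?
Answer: 21651/52376 ≈ 0.41338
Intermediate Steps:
(-4596 + 26247)/(16959 + 35417) = 21651/52376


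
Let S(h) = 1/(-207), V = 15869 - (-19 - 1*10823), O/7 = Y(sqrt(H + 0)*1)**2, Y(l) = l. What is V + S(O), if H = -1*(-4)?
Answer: 5529176/207 ≈ 26711.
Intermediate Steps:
H = 4
O = 28 (O = 7*(sqrt(4 + 0)*1)**2 = 7*(sqrt(4)*1)**2 = 7*(2*1)**2 = 7*2**2 = 7*4 = 28)
V = 26711 (V = 15869 - (-19 - 10823) = 15869 - 1*(-10842) = 15869 + 10842 = 26711)
S(h) = -1/207
V + S(O) = 26711 - 1/207 = 5529176/207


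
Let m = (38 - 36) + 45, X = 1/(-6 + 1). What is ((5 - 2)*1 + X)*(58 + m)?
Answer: 294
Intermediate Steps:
X = -⅕ (X = 1/(-5) = -⅕ ≈ -0.20000)
m = 47 (m = 2 + 45 = 47)
((5 - 2)*1 + X)*(58 + m) = ((5 - 2)*1 - ⅕)*(58 + 47) = (3*1 - ⅕)*105 = (3 - ⅕)*105 = (14/5)*105 = 294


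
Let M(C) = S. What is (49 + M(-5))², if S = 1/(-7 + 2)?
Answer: 59536/25 ≈ 2381.4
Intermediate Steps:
S = -⅕ (S = 1/(-5) = -⅕ ≈ -0.20000)
M(C) = -⅕
(49 + M(-5))² = (49 - ⅕)² = (244/5)² = 59536/25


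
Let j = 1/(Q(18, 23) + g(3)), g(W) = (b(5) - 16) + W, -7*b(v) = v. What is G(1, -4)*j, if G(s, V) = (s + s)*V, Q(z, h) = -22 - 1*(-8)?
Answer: 28/97 ≈ 0.28866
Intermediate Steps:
b(v) = -v/7
Q(z, h) = -14 (Q(z, h) = -22 + 8 = -14)
g(W) = -117/7 + W (g(W) = (-⅐*5 - 16) + W = (-5/7 - 16) + W = -117/7 + W)
j = -7/194 (j = 1/(-14 + (-117/7 + 3)) = 1/(-14 - 96/7) = 1/(-194/7) = -7/194 ≈ -0.036082)
G(s, V) = 2*V*s (G(s, V) = (2*s)*V = 2*V*s)
G(1, -4)*j = (2*(-4)*1)*(-7/194) = -8*(-7/194) = 28/97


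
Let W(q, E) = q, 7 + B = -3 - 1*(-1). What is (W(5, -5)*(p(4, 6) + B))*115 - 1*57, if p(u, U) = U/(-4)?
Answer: -12189/2 ≈ -6094.5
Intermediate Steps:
B = -9 (B = -7 + (-3 - 1*(-1)) = -7 + (-3 + 1) = -7 - 2 = -9)
p(u, U) = -U/4 (p(u, U) = U*(-¼) = -U/4)
(W(5, -5)*(p(4, 6) + B))*115 - 1*57 = (5*(-¼*6 - 9))*115 - 1*57 = (5*(-3/2 - 9))*115 - 57 = (5*(-21/2))*115 - 57 = -105/2*115 - 57 = -12075/2 - 57 = -12189/2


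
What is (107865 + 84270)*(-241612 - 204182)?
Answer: -85652630190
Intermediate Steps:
(107865 + 84270)*(-241612 - 204182) = 192135*(-445794) = -85652630190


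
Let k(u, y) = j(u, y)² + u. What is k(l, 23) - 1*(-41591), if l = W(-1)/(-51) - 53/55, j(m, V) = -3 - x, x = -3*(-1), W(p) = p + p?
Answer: 116761142/2805 ≈ 41626.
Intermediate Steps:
W(p) = 2*p
x = 3
j(m, V) = -6 (j(m, V) = -3 - 1*3 = -3 - 3 = -6)
l = -2593/2805 (l = (2*(-1))/(-51) - 53/55 = -2*(-1/51) - 53*1/55 = 2/51 - 53/55 = -2593/2805 ≈ -0.92442)
k(u, y) = 36 + u (k(u, y) = (-6)² + u = 36 + u)
k(l, 23) - 1*(-41591) = (36 - 2593/2805) - 1*(-41591) = 98387/2805 + 41591 = 116761142/2805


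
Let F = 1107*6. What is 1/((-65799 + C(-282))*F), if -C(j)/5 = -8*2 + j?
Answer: -1/427140378 ≈ -2.3411e-9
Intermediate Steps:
F = 6642
C(j) = 80 - 5*j (C(j) = -5*(-8*2 + j) = -5*(-16 + j) = 80 - 5*j)
1/((-65799 + C(-282))*F) = 1/((-65799 + (80 - 5*(-282)))*6642) = (1/6642)/(-65799 + (80 + 1410)) = (1/6642)/(-65799 + 1490) = (1/6642)/(-64309) = -1/64309*1/6642 = -1/427140378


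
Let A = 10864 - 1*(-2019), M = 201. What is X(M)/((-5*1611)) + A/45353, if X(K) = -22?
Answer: 104770331/365318415 ≈ 0.28679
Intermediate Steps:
A = 12883 (A = 10864 + 2019 = 12883)
X(M)/((-5*1611)) + A/45353 = -22/((-5*1611)) + 12883/45353 = -22/(-8055) + 12883*(1/45353) = -22*(-1/8055) + 12883/45353 = 22/8055 + 12883/45353 = 104770331/365318415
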